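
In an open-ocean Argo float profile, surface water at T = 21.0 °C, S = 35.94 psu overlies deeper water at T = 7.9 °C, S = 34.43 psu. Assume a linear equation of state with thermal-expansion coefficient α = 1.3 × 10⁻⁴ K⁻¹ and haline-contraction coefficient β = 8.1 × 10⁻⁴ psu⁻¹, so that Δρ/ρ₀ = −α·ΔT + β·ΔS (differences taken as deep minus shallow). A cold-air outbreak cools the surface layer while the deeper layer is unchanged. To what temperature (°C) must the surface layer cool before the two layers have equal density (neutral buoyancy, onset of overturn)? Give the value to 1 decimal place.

17.3 °C

Neutral buoyancy requires Δρ = 0, i.e. −α(T_deep − T_surf′) + β(S_deep − S_surf) = 0.
T_surf′ = T_deep − (β/α)·ΔS = 7.9 − (8.1 × 10⁻⁴/1.3 × 10⁻⁴)·(-1.51) = 17.308 °C.
Cooling required: 21.0 − (17.308) = 3.692 °C.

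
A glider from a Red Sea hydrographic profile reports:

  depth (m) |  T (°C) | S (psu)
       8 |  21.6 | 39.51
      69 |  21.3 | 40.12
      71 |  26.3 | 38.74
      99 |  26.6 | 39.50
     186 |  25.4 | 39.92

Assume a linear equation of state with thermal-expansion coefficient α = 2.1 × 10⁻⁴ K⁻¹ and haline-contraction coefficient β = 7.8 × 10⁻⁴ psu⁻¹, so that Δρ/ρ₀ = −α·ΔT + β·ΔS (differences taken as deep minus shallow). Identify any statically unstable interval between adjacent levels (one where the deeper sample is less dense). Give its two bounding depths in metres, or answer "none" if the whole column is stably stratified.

Evaluate Δρ/ρ₀ = −αΔT + βΔS across each adjacent pair:
  8–69 m: −αΔT+βΔS = −(2.1 × 10⁻⁴)(-0.3)+(7.8 × 10⁻⁴)(+0.61) = 5.4 × 10⁻⁴ → stable
  69–71 m: −αΔT+βΔS = −(2.1 × 10⁻⁴)(+5.0)+(7.8 × 10⁻⁴)(-1.38) = -2.1 × 10⁻³ → UNSTABLE
  71–99 m: −αΔT+βΔS = −(2.1 × 10⁻⁴)(+0.3)+(7.8 × 10⁻⁴)(+0.76) = 5.3 × 10⁻⁴ → stable
  99–186 m: −αΔT+βΔS = −(2.1 × 10⁻⁴)(-1.2)+(7.8 × 10⁻⁴)(+0.42) = 5.8 × 10⁻⁴ → stable
The 69–71 m interval has Δρ < 0: lighter water underlies denser water.

69–71 m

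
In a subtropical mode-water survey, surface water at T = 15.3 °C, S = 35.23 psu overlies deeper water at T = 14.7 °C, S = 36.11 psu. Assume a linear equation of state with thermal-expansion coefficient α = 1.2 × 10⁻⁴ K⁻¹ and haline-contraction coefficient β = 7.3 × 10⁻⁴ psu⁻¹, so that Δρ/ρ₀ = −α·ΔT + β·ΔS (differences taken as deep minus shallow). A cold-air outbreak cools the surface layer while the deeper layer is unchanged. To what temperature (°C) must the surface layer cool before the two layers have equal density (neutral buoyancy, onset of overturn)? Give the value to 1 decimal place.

9.3 °C

Neutral buoyancy requires Δρ = 0, i.e. −α(T_deep − T_surf′) + β(S_deep − S_surf) = 0.
T_surf′ = T_deep − (β/α)·ΔS = 14.7 − (7.3 × 10⁻⁴/1.2 × 10⁻⁴)·(+0.88) = 9.347 °C.
Cooling required: 15.3 − (9.347) = 5.953 °C.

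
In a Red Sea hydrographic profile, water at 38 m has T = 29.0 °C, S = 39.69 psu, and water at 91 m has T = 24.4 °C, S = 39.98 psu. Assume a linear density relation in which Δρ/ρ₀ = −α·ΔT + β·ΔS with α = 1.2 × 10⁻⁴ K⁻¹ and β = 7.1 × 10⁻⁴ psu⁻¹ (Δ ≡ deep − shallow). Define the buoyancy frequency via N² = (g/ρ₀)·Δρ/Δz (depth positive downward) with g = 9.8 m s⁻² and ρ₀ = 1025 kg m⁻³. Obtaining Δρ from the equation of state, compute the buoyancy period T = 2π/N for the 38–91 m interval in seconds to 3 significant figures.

531 s

ΔT = -4.6 K, ΔS = +0.29 psu (deep − shallow).
Δρ/ρ₀ = −αΔT + βΔS = 5.52 × 10⁻⁴ + 2.059 × 10⁻⁴ = 7.579 × 10⁻⁴, so Δρ ≈ 0.7768 kg m⁻³.
N² = (g/ρ₀)·Δρ/Δz = g·(Δρ/ρ₀)/Δz = 9.8 × 7.579 × 10⁻⁴ / 53 = 1.4014 × 10⁻⁴ s⁻².
N = √(1.4014 × 10⁻⁴) = 0.011838 rad s⁻¹ → T = 2π/N = 530.76 s ≈ 531 s.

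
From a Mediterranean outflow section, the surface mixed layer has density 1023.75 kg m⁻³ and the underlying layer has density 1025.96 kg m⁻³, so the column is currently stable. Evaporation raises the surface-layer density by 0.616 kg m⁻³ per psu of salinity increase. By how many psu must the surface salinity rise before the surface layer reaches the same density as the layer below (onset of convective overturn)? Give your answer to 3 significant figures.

Density deficit of the surface layer: 1025.96 − 1023.75 = 2.21 kg m⁻³.
Required change = 2.21 / 0.616 = 3.59 psu.

3.59 psu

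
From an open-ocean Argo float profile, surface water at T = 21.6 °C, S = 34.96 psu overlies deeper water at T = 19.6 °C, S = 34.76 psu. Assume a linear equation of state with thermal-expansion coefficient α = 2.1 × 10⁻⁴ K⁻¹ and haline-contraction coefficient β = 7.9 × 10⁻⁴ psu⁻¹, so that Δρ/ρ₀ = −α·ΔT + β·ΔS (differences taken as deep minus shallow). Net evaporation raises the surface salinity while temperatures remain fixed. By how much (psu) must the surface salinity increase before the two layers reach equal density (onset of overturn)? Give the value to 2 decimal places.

0.33 psu

Neutral buoyancy requires −α(T_deep − T_surf) + β(S_deep − S_surf′) = 0.
S_surf′ = S_deep − (α/β)·ΔT = 34.76 − (2.1 × 10⁻⁴/7.9 × 10⁻⁴)·(-2.0) = 35.2916 psu.
Increase required: 35.2916 − 34.96 = 0.3316 psu.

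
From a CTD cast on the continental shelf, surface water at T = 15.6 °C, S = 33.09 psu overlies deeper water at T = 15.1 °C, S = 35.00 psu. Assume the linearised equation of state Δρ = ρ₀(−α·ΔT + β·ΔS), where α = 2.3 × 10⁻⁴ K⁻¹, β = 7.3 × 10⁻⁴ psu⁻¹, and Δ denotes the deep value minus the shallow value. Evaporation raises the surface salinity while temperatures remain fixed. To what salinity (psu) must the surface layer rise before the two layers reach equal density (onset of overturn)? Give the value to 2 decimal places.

Neutral buoyancy requires −α(T_deep − T_surf) + β(S_deep − S_surf′) = 0.
S_surf′ = S_deep − (α/β)·ΔT = 35.00 − (2.3 × 10⁻⁴/7.3 × 10⁻⁴)·(-0.5) = 35.1575 psu.
Increase required: 35.1575 − 33.09 = 2.0675 psu.

35.16 psu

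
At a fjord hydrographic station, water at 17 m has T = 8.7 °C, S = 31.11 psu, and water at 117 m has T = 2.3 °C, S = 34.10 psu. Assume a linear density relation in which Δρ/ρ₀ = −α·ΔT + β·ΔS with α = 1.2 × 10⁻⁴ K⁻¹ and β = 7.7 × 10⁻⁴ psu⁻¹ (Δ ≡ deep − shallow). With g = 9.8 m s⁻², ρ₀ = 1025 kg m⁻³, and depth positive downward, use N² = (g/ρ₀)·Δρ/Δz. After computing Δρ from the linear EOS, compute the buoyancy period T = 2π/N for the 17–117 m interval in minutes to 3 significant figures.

6.04 min

ΔT = -6.4 K, ΔS = +2.99 psu (deep − shallow).
Δρ/ρ₀ = −αΔT + βΔS = 7.68 × 10⁻⁴ + 2.3023 × 10⁻³ = 3.0703 × 10⁻³, so Δρ ≈ 3.147 kg m⁻³.
N² = (g/ρ₀)·Δρ/Δz = g·(Δρ/ρ₀)/Δz = 9.8 × 3.0703 × 10⁻³ / 100 = 3.0089 × 10⁻⁴ s⁻².
N = √(3.0089 × 10⁻⁴) = 0.017346 rad s⁻¹ → T = 2π/N = 362.23 s = 6.0372 min ≈ 6.04 min.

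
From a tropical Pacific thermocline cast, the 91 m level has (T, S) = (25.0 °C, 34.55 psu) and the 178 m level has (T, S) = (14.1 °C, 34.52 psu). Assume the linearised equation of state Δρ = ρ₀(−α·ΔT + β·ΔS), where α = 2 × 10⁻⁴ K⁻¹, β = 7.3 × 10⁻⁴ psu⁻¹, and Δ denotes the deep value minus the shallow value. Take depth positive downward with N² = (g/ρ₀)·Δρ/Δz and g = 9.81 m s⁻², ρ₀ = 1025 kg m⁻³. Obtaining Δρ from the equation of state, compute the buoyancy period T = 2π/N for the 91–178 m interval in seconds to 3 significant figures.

403 s

ΔT = -10.9 K, ΔS = -0.03 psu (deep − shallow).
Δρ/ρ₀ = −αΔT + βΔS = 2.18 × 10⁻³ − 2.19 × 10⁻⁵ = 2.1581 × 10⁻³, so Δρ ≈ 2.212 kg m⁻³.
N² = (g/ρ₀)·Δρ/Δz = g·(Δρ/ρ₀)/Δz = 9.81 × 2.1581 × 10⁻³ / 87 = 2.4334 × 10⁻⁴ s⁻².
N = √(2.4334 × 10⁻⁴) = 0.015599 rad s⁻¹ → T = 2π/N = 402.79 s ≈ 403 s.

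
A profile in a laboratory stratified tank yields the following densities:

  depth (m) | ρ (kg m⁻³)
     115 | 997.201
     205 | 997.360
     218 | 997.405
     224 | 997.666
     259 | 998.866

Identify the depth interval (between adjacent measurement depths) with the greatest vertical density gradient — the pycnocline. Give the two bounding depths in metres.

Compute the density gradient over each adjacent pair:
  115–205 m: Δρ/Δz = 0.159/90 = 1.8 × 10⁻³ kg m⁻⁴
  205–218 m: Δρ/Δz = 0.045/13 = 3.5 × 10⁻³ kg m⁻⁴
  218–224 m: Δρ/Δz = 0.261/6 = 0.044 kg m⁻⁴
  224–259 m: Δρ/Δz = 1.200/35 = 0.034 kg m⁻⁴
The largest gradient is in the 218–224 m interval — the pycnocline.

218–224 m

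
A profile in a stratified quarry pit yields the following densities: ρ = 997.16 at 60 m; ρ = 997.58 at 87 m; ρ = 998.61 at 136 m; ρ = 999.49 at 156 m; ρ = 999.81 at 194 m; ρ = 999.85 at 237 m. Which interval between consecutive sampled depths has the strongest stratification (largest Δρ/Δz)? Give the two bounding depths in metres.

136–156 m

Compute the density gradient over each adjacent pair:
  60–87 m: Δρ/Δz = 0.42/27 = 0.016 kg m⁻⁴
  87–136 m: Δρ/Δz = 1.03/49 = 0.021 kg m⁻⁴
  136–156 m: Δρ/Δz = 0.88/20 = 0.044 kg m⁻⁴
  156–194 m: Δρ/Δz = 0.32/38 = 8.4 × 10⁻³ kg m⁻⁴
  194–237 m: Δρ/Δz = 0.04/43 = 9.3 × 10⁻⁴ kg m⁻⁴
The largest gradient is in the 136–156 m interval — the pycnocline.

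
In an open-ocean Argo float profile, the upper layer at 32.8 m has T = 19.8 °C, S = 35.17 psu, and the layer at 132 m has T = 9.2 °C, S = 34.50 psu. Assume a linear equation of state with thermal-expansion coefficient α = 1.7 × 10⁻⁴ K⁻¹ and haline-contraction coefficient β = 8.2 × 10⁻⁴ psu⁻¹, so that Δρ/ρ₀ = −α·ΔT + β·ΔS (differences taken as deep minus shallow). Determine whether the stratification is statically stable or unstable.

ΔT = 9.2 − 19.8 = -10.6 K and ΔS = 34.50 − 35.17 = -0.67 psu (deep − shallow).
−αΔT = 1.802 × 10⁻³; βΔS = -5.494 × 10⁻⁴; sum Δρ/ρ₀ = 1.2526 × 10⁻³.
Δρ/ρ₀ > 0, so Δρ > 0: deeper water is denser → statically stable.

stable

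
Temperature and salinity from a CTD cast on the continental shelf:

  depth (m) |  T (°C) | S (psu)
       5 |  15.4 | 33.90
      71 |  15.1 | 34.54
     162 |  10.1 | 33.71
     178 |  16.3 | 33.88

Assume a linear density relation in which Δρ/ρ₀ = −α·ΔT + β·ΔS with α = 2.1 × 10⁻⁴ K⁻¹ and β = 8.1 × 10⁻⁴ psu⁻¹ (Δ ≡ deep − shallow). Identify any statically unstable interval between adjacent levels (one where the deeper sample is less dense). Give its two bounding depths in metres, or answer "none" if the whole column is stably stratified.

Evaluate Δρ/ρ₀ = −αΔT + βΔS across each adjacent pair:
  5–71 m: −αΔT+βΔS = −(2.1 × 10⁻⁴)(-0.3)+(8.1 × 10⁻⁴)(+0.64) = 5.8 × 10⁻⁴ → stable
  71–162 m: −αΔT+βΔS = −(2.1 × 10⁻⁴)(-5.0)+(8.1 × 10⁻⁴)(-0.83) = 3.8 × 10⁻⁴ → stable
  162–178 m: −αΔT+βΔS = −(2.1 × 10⁻⁴)(+6.2)+(8.1 × 10⁻⁴)(+0.17) = -1.2 × 10⁻³ → UNSTABLE
The 162–178 m interval has Δρ < 0: lighter water underlies denser water.

162–178 m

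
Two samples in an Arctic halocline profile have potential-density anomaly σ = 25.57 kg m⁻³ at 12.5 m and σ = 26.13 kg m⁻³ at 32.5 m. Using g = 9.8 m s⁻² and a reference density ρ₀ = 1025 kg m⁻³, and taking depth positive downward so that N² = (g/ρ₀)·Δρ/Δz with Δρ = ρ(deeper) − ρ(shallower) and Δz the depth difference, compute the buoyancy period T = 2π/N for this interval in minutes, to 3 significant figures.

Δρ = 1026.13 − 1025.57 = 0.56 kg m⁻³ over Δz = 32.5 − 12.5 = 20 m.
N² = (9.8/1025) × (0.56/20) = 2.6771 × 10⁻⁴ s⁻².
N = √(2.6771 × 10⁻⁴) = 0.016362 rad s⁻¹, so T = 2π/N = 384.01 s = 6.4002 min ≈ 6.40 min.

6.40 min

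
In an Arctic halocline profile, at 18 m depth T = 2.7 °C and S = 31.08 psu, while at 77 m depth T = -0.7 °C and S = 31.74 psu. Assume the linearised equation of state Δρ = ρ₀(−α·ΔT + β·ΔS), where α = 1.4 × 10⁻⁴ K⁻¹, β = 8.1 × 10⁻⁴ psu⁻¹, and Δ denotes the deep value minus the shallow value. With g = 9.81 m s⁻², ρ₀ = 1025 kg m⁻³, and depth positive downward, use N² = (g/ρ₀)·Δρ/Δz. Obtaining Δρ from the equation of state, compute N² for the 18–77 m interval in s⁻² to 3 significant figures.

1.68 × 10⁻⁴ s⁻²

ΔT = -3.4 K, ΔS = +0.66 psu (deep − shallow).
Δρ/ρ₀ = −αΔT + βΔS = 4.76 × 10⁻⁴ + 5.346 × 10⁻⁴ = 1.0106 × 10⁻³, so Δρ ≈ 1.036 kg m⁻³.
N² = (g/ρ₀)·Δρ/Δz = g·(Δρ/ρ₀)/Δz = 9.81 × 1.0106 × 10⁻³ / 59 = 1.6803 × 10⁻⁴ s⁻² ≈ 1.68 × 10⁻⁴ s⁻².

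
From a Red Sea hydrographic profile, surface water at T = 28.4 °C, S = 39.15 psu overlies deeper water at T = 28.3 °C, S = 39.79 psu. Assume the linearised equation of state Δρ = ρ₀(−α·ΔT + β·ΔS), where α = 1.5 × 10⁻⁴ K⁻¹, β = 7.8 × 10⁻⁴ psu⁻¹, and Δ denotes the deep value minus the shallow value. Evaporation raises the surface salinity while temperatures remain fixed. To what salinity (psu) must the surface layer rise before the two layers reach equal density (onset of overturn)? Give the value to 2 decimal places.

39.81 psu

Neutral buoyancy requires −α(T_deep − T_surf) + β(S_deep − S_surf′) = 0.
S_surf′ = S_deep − (α/β)·ΔT = 39.79 − (1.5 × 10⁻⁴/7.8 × 10⁻⁴)·(-0.1) = 39.8092 psu.
Increase required: 39.8092 − 39.15 = 0.6592 psu.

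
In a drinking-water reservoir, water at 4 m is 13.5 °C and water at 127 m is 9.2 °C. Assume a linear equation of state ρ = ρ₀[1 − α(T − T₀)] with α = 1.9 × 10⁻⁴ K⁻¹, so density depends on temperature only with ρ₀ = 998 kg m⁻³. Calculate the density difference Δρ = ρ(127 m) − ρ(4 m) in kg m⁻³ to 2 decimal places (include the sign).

ΔT = -4.3 K, Δρ/ρ₀ = −αΔT = 8.17 × 10⁻⁴.
Δρ = 998 × (8.17 × 10⁻⁴) = +0.82 kg m⁻³.
Positive Δρ: denser below, stable.

+0.82 kg m⁻³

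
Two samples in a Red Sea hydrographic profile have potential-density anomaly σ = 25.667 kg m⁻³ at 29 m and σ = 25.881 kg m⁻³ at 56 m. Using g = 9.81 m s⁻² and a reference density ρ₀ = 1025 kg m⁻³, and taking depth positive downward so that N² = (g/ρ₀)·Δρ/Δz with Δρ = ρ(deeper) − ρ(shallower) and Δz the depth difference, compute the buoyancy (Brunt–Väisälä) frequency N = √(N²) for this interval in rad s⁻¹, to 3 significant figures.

8.71 × 10⁻³ rad s⁻¹

Δρ = 1025.881 − 1025.667 = 0.214 kg m⁻³ over Δz = 56 − 29 = 27 m.
N² = (9.81/1025) × (0.214/27) = 7.5857 × 10⁻⁵ s⁻².
N = √(7.5857 × 10⁻⁵) = 8.7096 × 10⁻³ rad s⁻¹ ≈ 8.71 × 10⁻³ rad s⁻¹.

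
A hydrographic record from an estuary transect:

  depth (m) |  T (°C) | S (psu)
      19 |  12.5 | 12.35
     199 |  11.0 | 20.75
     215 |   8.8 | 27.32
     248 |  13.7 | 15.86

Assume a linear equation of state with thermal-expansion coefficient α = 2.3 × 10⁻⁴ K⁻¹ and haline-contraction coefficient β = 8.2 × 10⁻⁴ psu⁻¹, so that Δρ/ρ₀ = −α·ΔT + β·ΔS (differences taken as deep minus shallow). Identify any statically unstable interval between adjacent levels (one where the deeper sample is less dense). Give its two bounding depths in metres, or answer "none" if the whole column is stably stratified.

Evaluate Δρ/ρ₀ = −αΔT + βΔS across each adjacent pair:
  19–199 m: −αΔT+βΔS = −(2.3 × 10⁻⁴)(-1.5)+(8.2 × 10⁻⁴)(+8.40) = 7.2 × 10⁻³ → stable
  199–215 m: −αΔT+βΔS = −(2.3 × 10⁻⁴)(-2.2)+(8.2 × 10⁻⁴)(+6.57) = 5.9 × 10⁻³ → stable
  215–248 m: −αΔT+βΔS = −(2.3 × 10⁻⁴)(+4.9)+(8.2 × 10⁻⁴)(-11.46) = -0.011 → UNSTABLE
The 215–248 m interval has Δρ < 0: lighter water underlies denser water.

215–248 m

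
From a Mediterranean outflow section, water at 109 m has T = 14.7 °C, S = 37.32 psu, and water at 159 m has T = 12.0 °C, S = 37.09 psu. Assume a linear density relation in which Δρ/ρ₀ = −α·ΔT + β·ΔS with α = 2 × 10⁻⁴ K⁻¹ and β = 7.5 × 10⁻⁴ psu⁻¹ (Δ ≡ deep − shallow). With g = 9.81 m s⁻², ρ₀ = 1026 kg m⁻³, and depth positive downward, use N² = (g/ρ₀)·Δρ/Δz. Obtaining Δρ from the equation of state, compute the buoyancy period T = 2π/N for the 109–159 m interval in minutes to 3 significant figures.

ΔT = -2.7 K, ΔS = -0.23 psu (deep − shallow).
Δρ/ρ₀ = −αΔT + βΔS = 5.40 × 10⁻⁴ − 1.725 × 10⁻⁴ = 3.675 × 10⁻⁴, so Δρ ≈ 0.3771 kg m⁻³.
N² = (g/ρ₀)·Δρ/Δz = g·(Δρ/ρ₀)/Δz = 9.81 × 3.675 × 10⁻⁴ / 50 = 7.2104 × 10⁻⁵ s⁻².
N = √(7.2104 × 10⁻⁵) = 8.4914 × 10⁻³ rad s⁻¹ → T = 2π/N = 739.95 s = 12.333 min ≈ 12.3 min.

12.3 min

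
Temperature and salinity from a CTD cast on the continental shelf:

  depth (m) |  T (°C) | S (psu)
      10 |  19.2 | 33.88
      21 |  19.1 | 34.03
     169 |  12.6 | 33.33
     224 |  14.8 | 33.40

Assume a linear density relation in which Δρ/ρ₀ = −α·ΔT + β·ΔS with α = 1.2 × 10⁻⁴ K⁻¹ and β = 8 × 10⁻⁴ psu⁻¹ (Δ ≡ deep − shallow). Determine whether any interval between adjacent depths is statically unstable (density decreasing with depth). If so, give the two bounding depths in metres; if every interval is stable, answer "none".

169–224 m

Evaluate Δρ/ρ₀ = −αΔT + βΔS across each adjacent pair:
  10–21 m: −αΔT+βΔS = −(1.2 × 10⁻⁴)(-0.1)+(8 × 10⁻⁴)(+0.15) = 1.3 × 10⁻⁴ → stable
  21–169 m: −αΔT+βΔS = −(1.2 × 10⁻⁴)(-6.5)+(8 × 10⁻⁴)(-0.70) = 2.2 × 10⁻⁴ → stable
  169–224 m: −αΔT+βΔS = −(1.2 × 10⁻⁴)(+2.2)+(8 × 10⁻⁴)(+0.07) = -2.1 × 10⁻⁴ → UNSTABLE
The 169–224 m interval has Δρ < 0: lighter water underlies denser water.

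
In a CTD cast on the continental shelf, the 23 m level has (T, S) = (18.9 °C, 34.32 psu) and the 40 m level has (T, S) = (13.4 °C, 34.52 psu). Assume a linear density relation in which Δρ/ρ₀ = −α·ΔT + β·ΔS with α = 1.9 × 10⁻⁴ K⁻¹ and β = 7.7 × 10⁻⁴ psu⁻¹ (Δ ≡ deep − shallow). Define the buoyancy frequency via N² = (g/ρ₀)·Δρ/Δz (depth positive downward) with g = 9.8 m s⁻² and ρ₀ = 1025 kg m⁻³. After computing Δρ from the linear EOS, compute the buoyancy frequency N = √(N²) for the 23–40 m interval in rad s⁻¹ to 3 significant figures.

0.0263 rad s⁻¹

ΔT = -5.5 K, ΔS = +0.20 psu (deep − shallow).
Δρ/ρ₀ = −αΔT + βΔS = 1.045 × 10⁻³ + 1.54 × 10⁻⁴ = 1.199 × 10⁻³, so Δρ ≈ 1.229 kg m⁻³.
N² = (g/ρ₀)·Δρ/Δz = g·(Δρ/ρ₀)/Δz = 9.8 × 1.199 × 10⁻³ / 17 = 6.9119 × 10⁻⁴ s⁻².
N = √(6.9119 × 10⁻⁴) = 0.026290 rad s⁻¹ ≈ 0.0263 rad s⁻¹.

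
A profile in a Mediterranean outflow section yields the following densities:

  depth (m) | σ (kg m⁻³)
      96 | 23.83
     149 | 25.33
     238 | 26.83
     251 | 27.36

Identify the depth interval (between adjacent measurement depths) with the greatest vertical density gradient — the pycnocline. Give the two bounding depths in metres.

Compute the density gradient over each adjacent pair:
  96–149 m: Δρ/Δz = 1.50/53 = 0.028 kg m⁻⁴
  149–238 m: Δρ/Δz = 1.50/89 = 0.017 kg m⁻⁴
  238–251 m: Δρ/Δz = 0.53/13 = 0.041 kg m⁻⁴
The largest gradient is in the 238–251 m interval — the pycnocline.

238–251 m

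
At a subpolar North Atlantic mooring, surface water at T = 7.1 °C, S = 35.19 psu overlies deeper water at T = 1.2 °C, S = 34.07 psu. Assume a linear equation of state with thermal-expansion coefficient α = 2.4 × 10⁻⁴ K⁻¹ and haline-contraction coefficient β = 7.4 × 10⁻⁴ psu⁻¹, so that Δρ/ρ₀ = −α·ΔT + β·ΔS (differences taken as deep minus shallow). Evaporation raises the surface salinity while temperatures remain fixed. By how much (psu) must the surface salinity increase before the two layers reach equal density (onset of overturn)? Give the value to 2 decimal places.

Neutral buoyancy requires −α(T_deep − T_surf) + β(S_deep − S_surf′) = 0.
S_surf′ = S_deep − (α/β)·ΔT = 34.07 − (2.4 × 10⁻⁴/7.4 × 10⁻⁴)·(-5.9) = 35.9835 psu.
Increase required: 35.9835 − 35.19 = 0.7935 psu.

0.79 psu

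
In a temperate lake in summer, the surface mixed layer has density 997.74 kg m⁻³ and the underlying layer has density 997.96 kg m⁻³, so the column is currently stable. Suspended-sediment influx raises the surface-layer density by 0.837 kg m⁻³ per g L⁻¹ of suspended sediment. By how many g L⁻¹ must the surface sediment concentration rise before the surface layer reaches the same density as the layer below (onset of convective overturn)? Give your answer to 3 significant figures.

0.263 g L⁻¹

Density deficit of the surface layer: 997.96 − 997.74 = 0.22 kg m⁻³.
Required change = 0.22 / 0.837 = 0.263 g L⁻¹.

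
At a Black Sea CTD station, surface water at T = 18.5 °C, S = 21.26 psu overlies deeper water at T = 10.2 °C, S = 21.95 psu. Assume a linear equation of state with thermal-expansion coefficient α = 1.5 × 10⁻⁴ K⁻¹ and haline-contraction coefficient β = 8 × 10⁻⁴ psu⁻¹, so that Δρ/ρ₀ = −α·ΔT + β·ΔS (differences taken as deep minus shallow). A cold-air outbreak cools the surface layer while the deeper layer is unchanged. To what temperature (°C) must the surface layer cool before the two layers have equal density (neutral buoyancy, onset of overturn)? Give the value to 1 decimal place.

6.5 °C

Neutral buoyancy requires Δρ = 0, i.e. −α(T_deep − T_surf′) + β(S_deep − S_surf) = 0.
T_surf′ = T_deep − (β/α)·ΔS = 10.2 − (8 × 10⁻⁴/1.5 × 10⁻⁴)·(+0.69) = 6.520 °C.
Cooling required: 18.5 − (6.520) = 11.980 °C.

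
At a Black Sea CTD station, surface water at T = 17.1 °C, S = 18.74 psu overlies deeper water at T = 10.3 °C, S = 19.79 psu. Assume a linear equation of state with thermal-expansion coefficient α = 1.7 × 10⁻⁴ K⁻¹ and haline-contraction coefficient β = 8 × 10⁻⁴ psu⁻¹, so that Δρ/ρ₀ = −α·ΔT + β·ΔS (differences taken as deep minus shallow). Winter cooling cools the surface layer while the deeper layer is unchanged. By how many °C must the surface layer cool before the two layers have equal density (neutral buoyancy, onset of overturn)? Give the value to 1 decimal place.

11.7 °C

Neutral buoyancy requires Δρ = 0, i.e. −α(T_deep − T_surf′) + β(S_deep − S_surf) = 0.
T_surf′ = T_deep − (β/α)·ΔS = 10.3 − (8 × 10⁻⁴/1.7 × 10⁻⁴)·(+1.05) = 5.359 °C.
Cooling required: 17.1 − (5.359) = 11.741 °C.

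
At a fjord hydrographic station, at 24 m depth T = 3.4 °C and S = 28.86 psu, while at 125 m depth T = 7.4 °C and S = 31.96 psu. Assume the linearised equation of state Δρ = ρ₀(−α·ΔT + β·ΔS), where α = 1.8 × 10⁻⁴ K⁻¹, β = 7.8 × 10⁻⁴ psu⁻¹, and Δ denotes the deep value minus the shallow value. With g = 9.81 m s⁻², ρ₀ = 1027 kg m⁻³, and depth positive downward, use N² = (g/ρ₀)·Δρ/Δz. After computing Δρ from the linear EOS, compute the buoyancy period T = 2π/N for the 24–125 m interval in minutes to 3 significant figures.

ΔT = +4.0 K, ΔS = +3.10 psu (deep − shallow).
Δρ/ρ₀ = −αΔT + βΔS = -7.20 × 10⁻⁴ + 2.418 × 10⁻³ = 1.698 × 10⁻³, so Δρ ≈ 1.744 kg m⁻³.
N² = (g/ρ₀)·Δρ/Δz = g·(Δρ/ρ₀)/Δz = 9.81 × 1.698 × 10⁻³ / 101 = 1.6492 × 10⁻⁴ s⁻².
N = √(1.6492 × 10⁻⁴) = 0.012842 rad s⁻¹ → T = 2π/N = 489.27 s = 8.1545 min ≈ 8.15 min.

8.15 min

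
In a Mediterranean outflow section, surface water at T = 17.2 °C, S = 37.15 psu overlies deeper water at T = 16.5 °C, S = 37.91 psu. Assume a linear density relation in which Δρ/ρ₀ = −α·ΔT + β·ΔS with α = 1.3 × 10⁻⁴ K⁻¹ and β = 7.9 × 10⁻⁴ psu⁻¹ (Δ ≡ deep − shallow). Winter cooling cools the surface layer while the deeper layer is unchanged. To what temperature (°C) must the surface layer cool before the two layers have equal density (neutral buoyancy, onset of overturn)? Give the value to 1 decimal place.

11.9 °C

Neutral buoyancy requires Δρ = 0, i.e. −α(T_deep − T_surf′) + β(S_deep − S_surf) = 0.
T_surf′ = T_deep − (β/α)·ΔS = 16.5 − (7.9 × 10⁻⁴/1.3 × 10⁻⁴)·(+0.76) = 11.882 °C.
Cooling required: 17.2 − (11.882) = 5.318 °C.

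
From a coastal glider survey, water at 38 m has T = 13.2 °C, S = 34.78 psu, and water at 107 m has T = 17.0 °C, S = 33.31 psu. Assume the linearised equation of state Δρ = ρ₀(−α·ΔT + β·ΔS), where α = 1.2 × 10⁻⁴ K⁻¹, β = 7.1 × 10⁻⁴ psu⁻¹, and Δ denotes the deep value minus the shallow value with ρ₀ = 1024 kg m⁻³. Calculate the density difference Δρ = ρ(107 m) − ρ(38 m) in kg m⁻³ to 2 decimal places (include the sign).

-1.54 kg m⁻³

ΔT = +3.8 K, ΔS = -1.47 psu (deep − shallow).
Δρ/ρ₀ = −(1.2 × 10⁻⁴)(+3.8) + (7.1 × 10⁻⁴)(-1.47) = -1.4997 × 10⁻³.
Δρ = 1024 × (-1.4997 × 10⁻³) = -1.54 kg m⁻³.
Negative Δρ: lighter below, statically unstable.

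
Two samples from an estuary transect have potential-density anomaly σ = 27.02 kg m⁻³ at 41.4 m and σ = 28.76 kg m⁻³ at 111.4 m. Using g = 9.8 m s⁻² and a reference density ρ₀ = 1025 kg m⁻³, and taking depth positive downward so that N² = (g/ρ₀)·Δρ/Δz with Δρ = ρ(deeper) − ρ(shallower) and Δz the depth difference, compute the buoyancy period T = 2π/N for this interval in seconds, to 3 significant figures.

Δρ = 1028.76 − 1027.02 = 1.74 kg m⁻³ over Δz = 111.4 − 41.4 = 70 m.
N² = (9.8/1025) × (1.74/70) = 2.3766 × 10⁻⁴ s⁻².
N = √(2.3766 × 10⁻⁴) = 0.015416 rad s⁻¹, so T = 2π/N = 407.58 s ≈ 408 s.
A positive N² confirms static stability across the interval.

408 s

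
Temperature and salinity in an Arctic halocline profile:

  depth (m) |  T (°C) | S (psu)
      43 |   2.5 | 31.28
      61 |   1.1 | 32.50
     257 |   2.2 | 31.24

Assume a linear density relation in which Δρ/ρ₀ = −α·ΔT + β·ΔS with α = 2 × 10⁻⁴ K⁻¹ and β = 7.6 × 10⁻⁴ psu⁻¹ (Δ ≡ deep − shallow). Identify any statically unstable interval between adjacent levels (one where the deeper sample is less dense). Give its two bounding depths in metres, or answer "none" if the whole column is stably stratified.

61–257 m

Evaluate Δρ/ρ₀ = −αΔT + βΔS across each adjacent pair:
  43–61 m: −αΔT+βΔS = −(2 × 10⁻⁴)(-1.4)+(7.6 × 10⁻⁴)(+1.22) = 1.2 × 10⁻³ → stable
  61–257 m: −αΔT+βΔS = −(2 × 10⁻⁴)(+1.1)+(7.6 × 10⁻⁴)(-1.26) = -1.2 × 10⁻³ → UNSTABLE
The 61–257 m interval has Δρ < 0: lighter water underlies denser water.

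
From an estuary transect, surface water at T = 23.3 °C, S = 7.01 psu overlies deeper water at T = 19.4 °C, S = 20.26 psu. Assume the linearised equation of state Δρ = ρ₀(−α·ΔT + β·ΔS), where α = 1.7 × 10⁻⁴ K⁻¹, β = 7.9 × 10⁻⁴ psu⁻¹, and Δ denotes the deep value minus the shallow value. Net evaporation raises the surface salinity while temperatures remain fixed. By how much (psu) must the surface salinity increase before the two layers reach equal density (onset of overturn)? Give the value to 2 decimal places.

Neutral buoyancy requires −α(T_deep − T_surf) + β(S_deep − S_surf′) = 0.
S_surf′ = S_deep − (α/β)·ΔT = 20.26 − (1.7 × 10⁻⁴/7.9 × 10⁻⁴)·(-3.9) = 21.0992 psu.
Increase required: 21.0992 − 7.01 = 14.0892 psu.

14.09 psu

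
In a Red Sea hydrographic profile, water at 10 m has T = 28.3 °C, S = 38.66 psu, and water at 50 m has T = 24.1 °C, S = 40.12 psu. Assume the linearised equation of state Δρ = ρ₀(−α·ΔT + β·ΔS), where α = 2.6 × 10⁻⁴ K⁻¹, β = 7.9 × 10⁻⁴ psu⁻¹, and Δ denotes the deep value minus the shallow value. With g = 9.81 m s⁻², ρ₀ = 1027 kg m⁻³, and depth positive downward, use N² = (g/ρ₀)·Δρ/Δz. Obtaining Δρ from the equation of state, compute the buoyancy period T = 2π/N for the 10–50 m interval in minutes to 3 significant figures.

4.46 min

ΔT = -4.2 K, ΔS = +1.46 psu (deep − shallow).
Δρ/ρ₀ = −αΔT + βΔS = 1.092 × 10⁻³ + 1.1534 × 10⁻³ = 2.2454 × 10⁻³, so Δρ ≈ 2.306 kg m⁻³.
N² = (g/ρ₀)·Δρ/Δz = g·(Δρ/ρ₀)/Δz = 9.81 × 2.2454 × 10⁻³ / 40 = 5.5068 × 10⁻⁴ s⁻².
N = √(5.5068 × 10⁻⁴) = 0.023467 rad s⁻¹ → T = 2π/N = 267.75 s = 4.4625 min ≈ 4.46 min.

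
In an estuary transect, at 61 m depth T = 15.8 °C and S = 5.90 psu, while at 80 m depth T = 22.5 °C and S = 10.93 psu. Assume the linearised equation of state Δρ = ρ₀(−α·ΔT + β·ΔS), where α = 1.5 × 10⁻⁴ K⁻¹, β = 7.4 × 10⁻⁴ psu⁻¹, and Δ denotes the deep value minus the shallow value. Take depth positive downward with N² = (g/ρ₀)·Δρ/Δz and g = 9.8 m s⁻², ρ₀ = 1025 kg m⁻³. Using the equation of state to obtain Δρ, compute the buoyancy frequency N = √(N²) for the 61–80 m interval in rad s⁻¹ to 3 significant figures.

ΔT = +6.7 K, ΔS = +5.03 psu (deep − shallow).
Δρ/ρ₀ = −αΔT + βΔS = -1.005 × 10⁻³ + 3.7222 × 10⁻³ = 2.7172 × 10⁻³, so Δρ ≈ 2.785 kg m⁻³.
N² = (g/ρ₀)·Δρ/Δz = g·(Δρ/ρ₀)/Δz = 9.8 × 2.7172 × 10⁻³ / 19 = 1.4015 × 10⁻³ s⁻².
N = √(1.4015 × 10⁻³) = 0.037437 rad s⁻¹ ≈ 0.0374 rad s⁻¹.

0.0374 rad s⁻¹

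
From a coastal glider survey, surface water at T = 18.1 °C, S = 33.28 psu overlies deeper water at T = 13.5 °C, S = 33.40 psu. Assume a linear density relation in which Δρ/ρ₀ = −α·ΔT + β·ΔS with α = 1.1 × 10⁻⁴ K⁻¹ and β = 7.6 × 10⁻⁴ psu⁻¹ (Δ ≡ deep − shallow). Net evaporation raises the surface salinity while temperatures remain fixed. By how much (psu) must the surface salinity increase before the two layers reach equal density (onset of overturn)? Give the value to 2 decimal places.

0.79 psu

Neutral buoyancy requires −α(T_deep − T_surf) + β(S_deep − S_surf′) = 0.
S_surf′ = S_deep − (α/β)·ΔT = 33.40 − (1.1 × 10⁻⁴/7.6 × 10⁻⁴)·(-4.6) = 34.0658 psu.
Increase required: 34.0658 − 33.28 = 0.7858 psu.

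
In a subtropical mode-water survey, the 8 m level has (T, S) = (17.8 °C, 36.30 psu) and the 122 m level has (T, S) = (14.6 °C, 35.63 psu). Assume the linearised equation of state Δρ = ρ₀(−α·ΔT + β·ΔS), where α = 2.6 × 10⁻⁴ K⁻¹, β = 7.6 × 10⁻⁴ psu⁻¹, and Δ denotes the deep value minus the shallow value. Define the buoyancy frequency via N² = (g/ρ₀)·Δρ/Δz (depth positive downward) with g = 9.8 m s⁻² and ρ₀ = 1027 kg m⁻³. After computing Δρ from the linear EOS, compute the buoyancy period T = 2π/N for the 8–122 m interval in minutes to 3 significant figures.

19.9 min

ΔT = -3.2 K, ΔS = -0.67 psu (deep − shallow).
Δρ/ρ₀ = −αΔT + βΔS = 8.32 × 10⁻⁴ − 5.092 × 10⁻⁴ = 3.228 × 10⁻⁴, so Δρ ≈ 0.3315 kg m⁻³.
N² = (g/ρ₀)·Δρ/Δz = g·(Δρ/ρ₀)/Δz = 9.8 × 3.228 × 10⁻⁴ / 114 = 2.7749 × 10⁻⁵ s⁻².
N = √(2.7749 × 10⁻⁵) = 5.2677 × 10⁻³ rad s⁻¹ → T = 2π/N = 1.1928 × 10³ s = 19.880 min ≈ 19.9 min.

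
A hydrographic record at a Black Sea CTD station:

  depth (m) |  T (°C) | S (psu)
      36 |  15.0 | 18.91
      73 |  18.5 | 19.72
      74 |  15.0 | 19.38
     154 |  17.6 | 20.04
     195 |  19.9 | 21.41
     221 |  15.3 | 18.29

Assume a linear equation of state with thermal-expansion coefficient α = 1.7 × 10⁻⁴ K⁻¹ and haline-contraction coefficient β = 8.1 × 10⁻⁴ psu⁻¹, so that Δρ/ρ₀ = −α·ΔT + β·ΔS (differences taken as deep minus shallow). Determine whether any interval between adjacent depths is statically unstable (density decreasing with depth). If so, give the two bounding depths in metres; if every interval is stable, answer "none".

Evaluate Δρ/ρ₀ = −αΔT + βΔS across each adjacent pair:
  36–73 m: −αΔT+βΔS = −(1.7 × 10⁻⁴)(+3.5)+(8.1 × 10⁻⁴)(+0.81) = 6.1 × 10⁻⁵ → stable
  73–74 m: −αΔT+βΔS = −(1.7 × 10⁻⁴)(-3.5)+(8.1 × 10⁻⁴)(-0.34) = 3.2 × 10⁻⁴ → stable
  74–154 m: −αΔT+βΔS = −(1.7 × 10⁻⁴)(+2.6)+(8.1 × 10⁻⁴)(+0.66) = 9.3 × 10⁻⁵ → stable
  154–195 m: −αΔT+βΔS = −(1.7 × 10⁻⁴)(+2.3)+(8.1 × 10⁻⁴)(+1.37) = 7.2 × 10⁻⁴ → stable
  195–221 m: −αΔT+βΔS = −(1.7 × 10⁻⁴)(-4.6)+(8.1 × 10⁻⁴)(-3.12) = -1.7 × 10⁻³ → UNSTABLE
The 195–221 m interval has Δρ < 0: lighter water underlies denser water.

195–221 m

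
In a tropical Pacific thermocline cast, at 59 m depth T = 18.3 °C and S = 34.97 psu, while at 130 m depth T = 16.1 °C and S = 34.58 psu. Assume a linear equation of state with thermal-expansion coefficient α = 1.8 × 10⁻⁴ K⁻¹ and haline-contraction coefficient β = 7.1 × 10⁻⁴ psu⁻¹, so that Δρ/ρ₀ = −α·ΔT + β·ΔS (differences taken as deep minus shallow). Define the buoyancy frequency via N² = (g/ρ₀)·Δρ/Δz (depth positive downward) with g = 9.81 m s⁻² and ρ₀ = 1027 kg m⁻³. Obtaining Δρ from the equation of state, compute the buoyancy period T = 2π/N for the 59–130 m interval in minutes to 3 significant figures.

ΔT = -2.2 K, ΔS = -0.39 psu (deep − shallow).
Δρ/ρ₀ = −αΔT + βΔS = 3.96 × 10⁻⁴ − 2.769 × 10⁻⁴ = 1.191 × 10⁻⁴, so Δρ ≈ 0.1223 kg m⁻³.
N² = (g/ρ₀)·Δρ/Δz = g·(Δρ/ρ₀)/Δz = 9.81 × 1.191 × 10⁻⁴ / 71 = 1.6456 × 10⁻⁵ s⁻².
N = √(1.6456 × 10⁻⁵) = 4.0566 × 10⁻³ rad s⁻¹ → T = 2π/N = 1.5489 × 10³ s = 25.815 min ≈ 25.8 min.

25.8 min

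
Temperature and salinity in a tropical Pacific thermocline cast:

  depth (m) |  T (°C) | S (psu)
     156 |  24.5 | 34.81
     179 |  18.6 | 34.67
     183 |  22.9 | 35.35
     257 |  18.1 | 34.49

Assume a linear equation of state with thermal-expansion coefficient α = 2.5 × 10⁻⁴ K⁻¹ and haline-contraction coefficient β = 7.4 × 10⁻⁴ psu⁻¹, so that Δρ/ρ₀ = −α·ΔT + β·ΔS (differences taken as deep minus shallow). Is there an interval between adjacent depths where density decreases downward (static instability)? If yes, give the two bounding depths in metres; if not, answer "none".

Evaluate Δρ/ρ₀ = −αΔT + βΔS across each adjacent pair:
  156–179 m: −αΔT+βΔS = −(2.5 × 10⁻⁴)(-5.9)+(7.4 × 10⁻⁴)(-0.14) = 1.4 × 10⁻³ → stable
  179–183 m: −αΔT+βΔS = −(2.5 × 10⁻⁴)(+4.3)+(7.4 × 10⁻⁴)(+0.68) = -5.7 × 10⁻⁴ → UNSTABLE
  183–257 m: −αΔT+βΔS = −(2.5 × 10⁻⁴)(-4.8)+(7.4 × 10⁻⁴)(-0.86) = 5.6 × 10⁻⁴ → stable
The 179–183 m interval has Δρ < 0: lighter water underlies denser water.

179–183 m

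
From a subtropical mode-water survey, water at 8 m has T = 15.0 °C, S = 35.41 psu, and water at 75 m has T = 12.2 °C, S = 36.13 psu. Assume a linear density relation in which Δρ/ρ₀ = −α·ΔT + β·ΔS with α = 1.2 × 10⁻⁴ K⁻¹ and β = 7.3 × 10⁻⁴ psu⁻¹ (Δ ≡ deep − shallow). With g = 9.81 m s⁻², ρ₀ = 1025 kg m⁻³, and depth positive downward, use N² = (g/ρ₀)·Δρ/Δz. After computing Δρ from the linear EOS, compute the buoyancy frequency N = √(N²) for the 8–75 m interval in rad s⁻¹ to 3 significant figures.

0.0112 rad s⁻¹

ΔT = -2.8 K, ΔS = +0.72 psu (deep − shallow).
Δρ/ρ₀ = −αΔT + βΔS = 3.36 × 10⁻⁴ + 5.256 × 10⁻⁴ = 8.616 × 10⁻⁴, so Δρ ≈ 0.8831 kg m⁻³.
N² = (g/ρ₀)·Δρ/Δz = g·(Δρ/ρ₀)/Δz = 9.81 × 8.616 × 10⁻⁴ / 67 = 1.2615 × 10⁻⁴ s⁻².
N = √(1.2615 × 10⁻⁴) = 0.011232 rad s⁻¹ ≈ 0.0112 rad s⁻¹.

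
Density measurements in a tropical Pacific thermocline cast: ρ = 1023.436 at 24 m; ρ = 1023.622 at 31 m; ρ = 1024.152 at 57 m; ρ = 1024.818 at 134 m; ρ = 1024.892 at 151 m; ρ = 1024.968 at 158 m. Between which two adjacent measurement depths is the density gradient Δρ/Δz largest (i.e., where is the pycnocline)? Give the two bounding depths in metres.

Compute the density gradient over each adjacent pair:
  24–31 m: Δρ/Δz = 0.186/7 = 0.027 kg m⁻⁴
  31–57 m: Δρ/Δz = 0.530/26 = 0.020 kg m⁻⁴
  57–134 m: Δρ/Δz = 0.666/77 = 8.6 × 10⁻³ kg m⁻⁴
  134–151 m: Δρ/Δz = 0.074/17 = 4.4 × 10⁻³ kg m⁻⁴
  151–158 m: Δρ/Δz = 0.076/7 = 0.011 kg m⁻⁴
The largest gradient is in the 24–31 m interval — the pycnocline.

24–31 m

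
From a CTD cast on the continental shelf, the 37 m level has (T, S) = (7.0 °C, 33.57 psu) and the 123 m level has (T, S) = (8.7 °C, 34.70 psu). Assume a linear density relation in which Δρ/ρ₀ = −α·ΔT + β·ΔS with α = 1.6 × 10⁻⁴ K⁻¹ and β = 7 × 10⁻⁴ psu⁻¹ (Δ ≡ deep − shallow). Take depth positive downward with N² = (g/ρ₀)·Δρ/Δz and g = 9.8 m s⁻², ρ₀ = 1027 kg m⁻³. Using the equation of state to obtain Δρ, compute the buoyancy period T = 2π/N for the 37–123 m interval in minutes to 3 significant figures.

ΔT = +1.7 K, ΔS = +1.13 psu (deep − shallow).
Δρ/ρ₀ = −αΔT + βΔS = -2.72 × 10⁻⁴ + 7.91 × 10⁻⁴ = 5.19 × 10⁻⁴, so Δρ ≈ 0.5330 kg m⁻³.
N² = (g/ρ₀)·Δρ/Δz = g·(Δρ/ρ₀)/Δz = 9.8 × 5.19 × 10⁻⁴ / 86 = 5.9142 × 10⁻⁵ s⁻².
N = √(5.9142 × 10⁻⁵) = 7.6904 × 10⁻³ rad s⁻¹ → T = 2π/N = 817.02 s = 13.617 min ≈ 13.6 min.

13.6 min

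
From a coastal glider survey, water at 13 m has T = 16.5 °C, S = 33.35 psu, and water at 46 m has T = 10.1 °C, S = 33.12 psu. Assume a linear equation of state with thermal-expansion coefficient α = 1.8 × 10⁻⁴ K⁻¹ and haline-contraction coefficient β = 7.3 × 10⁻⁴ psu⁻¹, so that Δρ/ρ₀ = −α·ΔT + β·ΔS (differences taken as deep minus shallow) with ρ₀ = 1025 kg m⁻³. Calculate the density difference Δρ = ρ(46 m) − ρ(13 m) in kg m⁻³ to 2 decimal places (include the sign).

+1.01 kg m⁻³

ΔT = -6.4 K, ΔS = -0.23 psu (deep − shallow).
Δρ/ρ₀ = −(1.8 × 10⁻⁴)(-6.4) + (7.3 × 10⁻⁴)(-0.23) = 9.841 × 10⁻⁴.
Δρ = 1025 × (9.841 × 10⁻⁴) = +1.01 kg m⁻³.
Positive Δρ: denser below, stable.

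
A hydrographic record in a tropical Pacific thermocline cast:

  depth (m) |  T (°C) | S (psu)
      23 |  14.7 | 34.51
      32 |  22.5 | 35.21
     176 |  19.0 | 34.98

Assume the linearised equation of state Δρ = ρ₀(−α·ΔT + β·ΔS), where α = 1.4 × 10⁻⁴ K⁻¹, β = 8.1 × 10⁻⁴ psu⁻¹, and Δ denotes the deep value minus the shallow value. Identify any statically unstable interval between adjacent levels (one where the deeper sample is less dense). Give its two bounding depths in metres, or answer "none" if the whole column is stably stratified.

Evaluate Δρ/ρ₀ = −αΔT + βΔS across each adjacent pair:
  23–32 m: −αΔT+βΔS = −(1.4 × 10⁻⁴)(+7.8)+(8.1 × 10⁻⁴)(+0.70) = -5.2 × 10⁻⁴ → UNSTABLE
  32–176 m: −αΔT+βΔS = −(1.4 × 10⁻⁴)(-3.5)+(8.1 × 10⁻⁴)(-0.23) = 3.0 × 10⁻⁴ → stable
The 23–32 m interval has Δρ < 0: lighter water underlies denser water.

23–32 m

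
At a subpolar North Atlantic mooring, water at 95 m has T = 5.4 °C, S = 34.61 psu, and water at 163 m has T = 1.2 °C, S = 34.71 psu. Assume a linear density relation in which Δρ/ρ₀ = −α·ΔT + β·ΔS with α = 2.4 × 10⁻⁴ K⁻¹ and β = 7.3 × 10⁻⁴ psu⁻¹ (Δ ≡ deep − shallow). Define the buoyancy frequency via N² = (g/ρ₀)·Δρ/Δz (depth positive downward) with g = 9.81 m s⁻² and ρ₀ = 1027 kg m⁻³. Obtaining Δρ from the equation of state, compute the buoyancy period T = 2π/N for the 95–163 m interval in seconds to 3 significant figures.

ΔT = -4.2 K, ΔS = +0.10 psu (deep − shallow).
Δρ/ρ₀ = −αΔT + βΔS = 1.008 × 10⁻³ + 7.30 × 10⁻⁵ = 1.081 × 10⁻³, so Δρ ≈ 1.110 kg m⁻³.
N² = (g/ρ₀)·Δρ/Δz = g·(Δρ/ρ₀)/Δz = 9.81 × 1.081 × 10⁻³ / 68 = 1.5595 × 10⁻⁴ s⁻².
N = √(1.5595 × 10⁻⁴) = 0.012488 rad s⁻¹ → T = 2π/N = 503.14 s ≈ 503 s.

503 s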